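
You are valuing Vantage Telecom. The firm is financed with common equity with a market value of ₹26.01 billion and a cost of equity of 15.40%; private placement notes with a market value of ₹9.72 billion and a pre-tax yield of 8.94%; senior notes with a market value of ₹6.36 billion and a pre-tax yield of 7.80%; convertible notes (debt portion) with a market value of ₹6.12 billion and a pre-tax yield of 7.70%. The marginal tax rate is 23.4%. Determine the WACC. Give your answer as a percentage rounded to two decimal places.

Total capital V = 26.01 + 9.72 + 6.36 + 6.12 = 48.21.
Equity: weight = 26.01/48.21 = 0.5395; cost = 15.4%.
Private placement notes: weight = 9.72/48.21 = 0.2016; after-tax cost = 8.94% × (1 − 23.4%) = 6.8480%.
Senior notes: weight = 6.36/48.21 = 0.1319; after-tax cost = 7.8% × (1 − 23.4%) = 5.9748%.
Convertible notes (debt portion): weight = 6.12/48.21 = 0.1269; after-tax cost = 7.7% × (1 − 23.4%) = 5.8982%.
WACC = 0.5395 × 15.4000% + 0.2016 × 6.8480% + 0.1319 × 5.9748% + 0.1269 × 5.8982% = 11.2262%.

11.23%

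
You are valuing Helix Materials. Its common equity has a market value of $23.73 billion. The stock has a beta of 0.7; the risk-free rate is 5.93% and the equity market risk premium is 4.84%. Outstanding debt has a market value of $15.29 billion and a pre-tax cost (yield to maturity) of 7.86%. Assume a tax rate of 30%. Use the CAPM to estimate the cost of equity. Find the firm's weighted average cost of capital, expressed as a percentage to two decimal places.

7.82%

Cost of equity via CAPM: Re = 5.93% + 0.7 × 4.84% = 9.3180%.
Total capital V = 23.73 + 15.29 = 39.02.
Equity: weight = 23.73/39.02 = 0.6081; cost = 9.318%.
Debt: weight = 15.29/39.02 = 0.3919; after-tax cost = 7.86% × (1 − 30%) = 5.5020%.
WACC = 0.6081 × 9.3180% + 0.3919 × 5.5020% = 7.8227%.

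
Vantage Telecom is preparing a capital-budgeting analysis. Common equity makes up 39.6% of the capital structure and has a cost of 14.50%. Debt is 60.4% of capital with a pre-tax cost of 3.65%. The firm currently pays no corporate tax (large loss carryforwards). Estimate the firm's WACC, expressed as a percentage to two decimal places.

7.95%

After-tax cost of debt = 3.65% × (1 − 0%) = 3.6500%.
WACC = 0.396 × 14.5000% + 0.604 × 3.6500% = 7.9466%.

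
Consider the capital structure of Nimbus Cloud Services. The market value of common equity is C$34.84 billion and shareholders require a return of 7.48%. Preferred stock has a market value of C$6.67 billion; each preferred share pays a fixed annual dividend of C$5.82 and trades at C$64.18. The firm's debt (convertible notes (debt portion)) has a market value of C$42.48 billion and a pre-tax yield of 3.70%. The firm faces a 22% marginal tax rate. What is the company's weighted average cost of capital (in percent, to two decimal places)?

5.28%

Cost of preferred: Rp = 5.82 / 64.18 = 9.0682%.
Total capital V = 34.84 + 6.67 + 42.48 = 83.99.
Equity: weight = 34.84/83.99 = 0.4148; cost = 7.48%.
Preferred: weight = 6.67/83.99 = 0.0794; cost = 9.0682%.
Convertible notes (debt portion): weight = 42.48/83.99 = 0.5058; after-tax cost = 3.7% × (1 − 22%) = 2.8860%.
WACC = 0.4148 × 7.4800% + 0.0794 × 9.0682% + 0.5058 × 2.8860% = 5.2826%.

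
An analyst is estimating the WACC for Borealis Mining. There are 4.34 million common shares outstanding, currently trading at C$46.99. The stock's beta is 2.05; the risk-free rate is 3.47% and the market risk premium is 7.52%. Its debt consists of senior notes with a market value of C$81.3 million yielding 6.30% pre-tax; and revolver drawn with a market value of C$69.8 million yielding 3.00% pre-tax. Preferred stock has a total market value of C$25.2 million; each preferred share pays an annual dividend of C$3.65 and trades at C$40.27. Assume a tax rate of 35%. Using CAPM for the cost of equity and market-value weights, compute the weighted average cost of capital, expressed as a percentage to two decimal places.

Cost of equity via CAPM: Re = 3.47% + 2.05 × 7.52% = 18.8860%.
Cost of preferred: Rp = 3.65 / 40.27 = 9.0638%.
Market value of equity E = 46.99 × 4.34m = 203.9366m.
Total capital V = 203.9366 + 25.2 + 81.3 + 69.8 = 380.2366.
Equity: weight = 203.9366/380.2366 = 0.5363; cost = 18.886%.
Preferred: weight = 25.2/380.2366 = 0.0663; cost = 9.0638%.
Senior notes: weight = 81.3/380.2366 = 0.2138; after-tax cost = 6.3% × (1 − 35%) = 4.0950%.
Revolver drawn: weight = 69.8/380.2366 = 0.1836; after-tax cost = 3% × (1 − 35%) = 1.9500%.
WACC = 0.5363 × 18.8860% + 0.0663 × 9.0638% + 0.2138 × 4.0950% + 0.1836 × 1.9500% = 11.9636%.

11.96%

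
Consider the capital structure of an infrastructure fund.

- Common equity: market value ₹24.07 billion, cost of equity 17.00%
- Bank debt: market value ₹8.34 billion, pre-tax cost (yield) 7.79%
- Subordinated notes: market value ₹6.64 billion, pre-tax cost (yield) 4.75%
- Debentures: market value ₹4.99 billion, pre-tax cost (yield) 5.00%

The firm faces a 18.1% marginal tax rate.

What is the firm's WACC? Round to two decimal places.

11.55%

Total capital V = 24.07 + 8.34 + 6.64 + 4.99 = 44.04.
Equity: weight = 24.07/44.04 = 0.5465; cost = 17%.
Bank debt: weight = 8.34/44.04 = 0.1894; after-tax cost = 7.79% × (1 − 18.1%) = 6.3800%.
Subordinated notes: weight = 6.64/44.04 = 0.1508; after-tax cost = 4.75% × (1 − 18.1%) = 3.8902%.
Debentures: weight = 4.99/44.04 = 0.1133; after-tax cost = 5% × (1 − 18.1%) = 4.0950%.
WACC = 0.5465 × 17.0000% + 0.1894 × 6.3800% + 0.1508 × 3.8902% + 0.1133 × 4.0950% = 11.5501%.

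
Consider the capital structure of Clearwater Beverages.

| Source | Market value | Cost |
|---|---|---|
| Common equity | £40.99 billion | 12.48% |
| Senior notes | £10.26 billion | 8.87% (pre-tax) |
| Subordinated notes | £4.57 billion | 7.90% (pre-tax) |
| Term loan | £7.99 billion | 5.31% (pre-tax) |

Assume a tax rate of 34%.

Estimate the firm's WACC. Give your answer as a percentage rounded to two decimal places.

Total capital V = 40.99 + 10.26 + 4.57 + 7.99 = 63.81.
Equity: weight = 40.99/63.81 = 0.6424; cost = 12.48%.
Senior notes: weight = 10.26/63.81 = 0.1608; after-tax cost = 8.87% × (1 − 34%) = 5.8542%.
Subordinated notes: weight = 4.57/63.81 = 0.0716; after-tax cost = 7.9% × (1 − 34%) = 5.2140%.
Term loan: weight = 7.99/63.81 = 0.1252; after-tax cost = 5.31% × (1 − 34%) = 3.5046%.
WACC = 0.6424 × 12.4800% + 0.1608 × 5.8542% + 0.0716 × 5.2140% + 0.1252 × 3.5046% = 9.7704%.

9.77%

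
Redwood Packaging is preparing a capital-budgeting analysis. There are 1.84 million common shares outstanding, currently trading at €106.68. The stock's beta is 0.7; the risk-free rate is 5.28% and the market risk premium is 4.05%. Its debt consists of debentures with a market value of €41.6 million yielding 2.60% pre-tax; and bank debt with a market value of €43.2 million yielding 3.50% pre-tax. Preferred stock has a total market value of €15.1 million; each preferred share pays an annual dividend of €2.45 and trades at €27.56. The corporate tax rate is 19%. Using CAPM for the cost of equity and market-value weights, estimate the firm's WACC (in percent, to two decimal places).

6.54%

Cost of equity via CAPM: Re = 5.28% + 0.7 × 4.05% = 8.1150%.
Cost of preferred: Rp = 2.45 / 27.56 = 8.8897%.
Market value of equity E = 106.68 × 1.84m = 196.2912m.
Total capital V = 196.2912 + 15.1 + 41.6 + 43.2 = 296.1912.
Equity: weight = 196.2912/296.1912 = 0.6627; cost = 8.115%.
Preferred: weight = 15.1/296.1912 = 0.0510; cost = 8.8897%.
Debentures: weight = 41.6/296.1912 = 0.1404; after-tax cost = 2.6% × (1 − 19%) = 2.1060%.
Bank debt: weight = 43.2/296.1912 = 0.1459; after-tax cost = 3.5% × (1 − 19%) = 2.8350%.
WACC = 0.6627 × 8.1150% + 0.0510 × 8.8897% + 0.1404 × 2.1060% + 0.1459 × 2.8350% = 6.5404%.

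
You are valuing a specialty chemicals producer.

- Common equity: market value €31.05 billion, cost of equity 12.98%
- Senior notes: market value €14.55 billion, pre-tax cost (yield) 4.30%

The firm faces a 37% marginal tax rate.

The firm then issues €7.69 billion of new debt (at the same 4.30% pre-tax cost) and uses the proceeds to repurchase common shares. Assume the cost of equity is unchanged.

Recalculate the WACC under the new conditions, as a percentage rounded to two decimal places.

After the change:
Total capital V = 23.36 + 22.24 = 45.6.
Equity: weight = 23.36/45.6 = 0.5123; cost = 12.98%.
Senior notes: weight = 22.24/45.6 = 0.4877; after-tax cost = 4.3% × (1 − 37%) = 2.7090%.
WACC = 0.5123 × 12.9800% + 0.4877 × 2.7090% = 7.9706%.

7.97%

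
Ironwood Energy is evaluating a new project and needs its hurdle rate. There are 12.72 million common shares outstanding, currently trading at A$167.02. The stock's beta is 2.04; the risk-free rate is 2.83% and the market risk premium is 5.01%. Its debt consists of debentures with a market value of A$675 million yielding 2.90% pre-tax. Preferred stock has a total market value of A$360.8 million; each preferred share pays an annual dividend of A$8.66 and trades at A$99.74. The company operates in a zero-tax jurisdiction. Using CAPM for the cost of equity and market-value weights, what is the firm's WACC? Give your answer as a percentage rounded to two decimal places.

10.38%

Cost of equity via CAPM: Re = 2.83% + 2.04 × 5.01% = 13.0504%.
Cost of preferred: Rp = 8.66 / 99.74 = 8.6826%.
Market value of equity E = 167.02 × 12.72m = 2124.4944m.
Total capital V = 2124.4944 + 360.8 + 675 = 3160.2944.
Equity: weight = 2124.4944/3160.2944 = 0.6722; cost = 13.0504%.
Preferred: weight = 360.8/3160.2944 = 0.1142; cost = 8.6826%.
Debentures: weight = 675/3160.2944 = 0.2136; after-tax cost = 2.9% × (1 − 0%) = 2.9000%.
WACC = 0.6722 × 13.0504% + 0.1142 × 8.6826% + 0.2136 × 2.9000% = 10.3837%.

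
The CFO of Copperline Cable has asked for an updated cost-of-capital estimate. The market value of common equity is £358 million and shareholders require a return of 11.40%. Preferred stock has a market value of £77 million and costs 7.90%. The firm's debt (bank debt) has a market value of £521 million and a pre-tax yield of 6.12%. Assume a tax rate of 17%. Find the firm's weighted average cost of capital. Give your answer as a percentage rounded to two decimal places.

7.67%

Total capital V = 358 + 77 + 521 = 956.
Equity: weight = 358/956 = 0.3745; cost = 11.4%.
Preferred: weight = 77/956 = 0.0805; cost = 7.9%.
Bank debt: weight = 521/956 = 0.5450; after-tax cost = 6.12% × (1 − 17%) = 5.0796%.
WACC = 0.3745 × 11.4000% + 0.0805 × 7.9000% + 0.5450 × 5.0796% = 7.6736%.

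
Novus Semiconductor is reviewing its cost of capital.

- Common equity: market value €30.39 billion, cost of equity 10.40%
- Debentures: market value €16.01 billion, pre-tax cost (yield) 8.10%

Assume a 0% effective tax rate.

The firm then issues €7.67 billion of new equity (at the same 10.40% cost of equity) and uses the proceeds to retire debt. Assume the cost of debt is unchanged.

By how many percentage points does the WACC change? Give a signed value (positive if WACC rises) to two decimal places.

+0.38 pp

Current WACC:
Total capital V = 30.39 + 16.01 = 46.4.
Equity: weight = 30.39/46.4 = 0.6550; cost = 10.4%.
Debentures: weight = 16.01/46.4 = 0.3450; after-tax cost = 8.1% × (1 − 0%) = 8.1000%.
WACC = 0.6550 × 10.4000% + 0.3450 × 8.1000% = 9.6064%.
After the change:
Total capital V = 38.06 + 8.34 = 46.4.
Equity: weight = 38.06/46.4 = 0.8203; cost = 10.4%.
Debentures: weight = 8.34/46.4 = 0.1797; after-tax cost = 8.1% × (1 − 0%) = 8.1000%.
WACC = 0.8203 × 10.4000% + 0.1797 × 8.1000% = 9.9866%.
Change in WACC = 9.9866% − 9.6064% = 0.3802 pp.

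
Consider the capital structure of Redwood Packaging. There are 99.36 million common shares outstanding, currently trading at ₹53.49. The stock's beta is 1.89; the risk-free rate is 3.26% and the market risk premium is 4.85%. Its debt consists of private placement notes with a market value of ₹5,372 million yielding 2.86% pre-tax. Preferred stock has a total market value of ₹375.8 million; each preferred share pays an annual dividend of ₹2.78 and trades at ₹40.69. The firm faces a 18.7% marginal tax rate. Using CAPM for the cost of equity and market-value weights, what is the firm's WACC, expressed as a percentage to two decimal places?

7.33%

Cost of equity via CAPM: Re = 3.26% + 1.89 × 4.85% = 12.4265%.
Cost of preferred: Rp = 2.78 / 40.69 = 6.8321%.
Market value of equity E = 53.49 × 99.36m = 5314.7664m.
Total capital V = 5314.7664 + 375.8 + 5372 = 11062.5664.
Equity: weight = 5314.7664/11062.5664 = 0.4804; cost = 12.4265%.
Preferred: weight = 375.8/11062.5664 = 0.0340; cost = 6.8321%.
Private placement notes: weight = 5372/11062.5664 = 0.4856; after-tax cost = 2.86% × (1 − 18.7%) = 2.3252%.
WACC = 0.4804 × 12.4265% + 0.0340 × 6.8321% + 0.4856 × 2.3252% = 7.3312%.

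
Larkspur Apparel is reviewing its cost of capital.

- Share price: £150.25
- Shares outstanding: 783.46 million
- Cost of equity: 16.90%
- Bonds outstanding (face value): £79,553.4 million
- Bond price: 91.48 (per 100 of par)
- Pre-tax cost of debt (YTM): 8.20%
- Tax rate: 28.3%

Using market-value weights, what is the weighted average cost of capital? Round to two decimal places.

Market value of equity E = 150.25 × 783.46m = 117714.865m. Market value of debt D = 79553.4m × 91.48/100 = 72775.45032m.
Total capital V = 117714.865 + 72775.45032 = 190490.31532.
Equity: weight = 117714.865/190490.31532 = 0.6180; cost = 16.9%.
Bonds outstanding: weight = 72775.45032/190490.31532 = 0.3820; after-tax cost = 8.2% × (1 − 28.3%) = 5.8794%.
WACC = 0.6180 × 16.9000% + 0.3820 × 5.8794% = 12.6897%.

12.69%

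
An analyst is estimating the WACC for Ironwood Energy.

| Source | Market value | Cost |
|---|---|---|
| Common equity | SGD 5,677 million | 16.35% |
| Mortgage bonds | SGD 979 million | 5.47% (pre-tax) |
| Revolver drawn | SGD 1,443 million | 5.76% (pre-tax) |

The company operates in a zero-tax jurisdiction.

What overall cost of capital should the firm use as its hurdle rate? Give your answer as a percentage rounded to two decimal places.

Total capital V = 5677 + 979 + 1443 = 8099.
Equity: weight = 5677/8099 = 0.7010; cost = 16.35%.
Mortgage bonds: weight = 979/8099 = 0.1209; after-tax cost = 5.47% × (1 − 0%) = 5.4700%.
Revolver drawn: weight = 1443/8099 = 0.1782; after-tax cost = 5.76% × (1 − 0%) = 5.7600%.
WACC = 0.7010 × 16.3500% + 0.1209 × 5.4700% + 0.1782 × 5.7600% = 13.1480%.

13.15%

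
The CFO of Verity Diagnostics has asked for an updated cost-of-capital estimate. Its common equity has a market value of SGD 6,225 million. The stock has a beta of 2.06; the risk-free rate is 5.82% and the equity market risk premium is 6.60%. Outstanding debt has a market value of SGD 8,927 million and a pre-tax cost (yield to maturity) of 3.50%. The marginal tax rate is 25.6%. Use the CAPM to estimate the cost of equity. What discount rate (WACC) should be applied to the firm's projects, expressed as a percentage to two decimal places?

9.51%

Cost of equity via CAPM: Re = 5.82% + 2.06 × 6.6% = 19.4160%.
Total capital V = 6225 + 8927 = 15152.
Equity: weight = 6225/15152 = 0.4108; cost = 19.416%.
Debt: weight = 8927/15152 = 0.5892; after-tax cost = 3.5% × (1 − 25.6%) = 2.6040%.
WACC = 0.4108 × 19.4160% + 0.5892 × 2.6040% = 9.5110%.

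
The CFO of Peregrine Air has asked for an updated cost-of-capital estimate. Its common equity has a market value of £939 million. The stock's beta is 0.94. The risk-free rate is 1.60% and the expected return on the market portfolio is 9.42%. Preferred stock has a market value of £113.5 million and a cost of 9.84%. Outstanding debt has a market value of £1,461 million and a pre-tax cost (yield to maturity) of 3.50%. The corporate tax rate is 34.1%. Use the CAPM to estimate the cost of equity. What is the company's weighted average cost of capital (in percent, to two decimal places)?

5.13%

Market risk premium = 9.42% − 1.6% = 7.82%.
Cost of equity via CAPM: Re = 1.6% + 0.94 × 7.82% = 8.9508%.
Total capital V = 939 + 113.5 + 1461 = 2513.5.
Equity: weight = 939/2513.5 = 0.3736; cost = 8.9508%.
Preferred: weight = 113.5/2513.5 = 0.0452; cost = 9.84%.
Debt: weight = 1461/2513.5 = 0.5813; after-tax cost = 3.5% × (1 − 34.1%) = 2.3065%.
WACC = 0.3736 × 8.9508% + 0.0452 × 9.8400% + 0.5813 × 2.3065% = 5.1289%.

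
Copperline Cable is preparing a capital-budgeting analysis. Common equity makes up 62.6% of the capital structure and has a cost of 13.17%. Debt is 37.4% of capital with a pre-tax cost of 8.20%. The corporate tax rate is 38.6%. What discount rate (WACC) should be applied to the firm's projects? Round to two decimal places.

10.13%

After-tax cost of debt = 8.2% × (1 − 38.6%) = 5.0348%.
WACC = 0.626 × 13.1700% + 0.374 × 5.0348% = 10.1274%.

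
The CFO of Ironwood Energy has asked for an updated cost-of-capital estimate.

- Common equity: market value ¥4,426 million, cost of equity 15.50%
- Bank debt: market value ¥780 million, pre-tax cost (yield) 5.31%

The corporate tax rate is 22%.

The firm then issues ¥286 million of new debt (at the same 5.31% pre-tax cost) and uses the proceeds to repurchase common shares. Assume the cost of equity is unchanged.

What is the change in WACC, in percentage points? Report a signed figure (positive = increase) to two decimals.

-0.62 pp

Current WACC:
Total capital V = 4426 + 780 = 5206.
Equity: weight = 4426/5206 = 0.8502; cost = 15.5%.
Bank debt: weight = 780/5206 = 0.1498; after-tax cost = 5.31% × (1 − 22%) = 4.1418%.
WACC = 0.8502 × 15.5000% + 0.1498 × 4.1418% = 13.7982%.
After the change:
Total capital V = 4140 + 1066 = 5206.
Equity: weight = 4140/5206 = 0.7952; cost = 15.5%.
Bank debt: weight = 1066/5206 = 0.2048; after-tax cost = 5.31% × (1 − 22%) = 4.1418%.
WACC = 0.7952 × 15.5000% + 0.2048 × 4.1418% = 13.1743%.
Change in WACC = 13.1743% − 13.7982% = -0.6240 pp.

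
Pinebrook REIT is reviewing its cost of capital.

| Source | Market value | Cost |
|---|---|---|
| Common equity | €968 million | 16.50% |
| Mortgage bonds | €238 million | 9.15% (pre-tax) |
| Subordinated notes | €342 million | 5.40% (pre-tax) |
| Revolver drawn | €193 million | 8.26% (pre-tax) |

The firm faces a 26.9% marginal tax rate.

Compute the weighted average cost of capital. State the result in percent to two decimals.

Total capital V = 968 + 238 + 342 + 193 = 1741.
Equity: weight = 968/1741 = 0.5560; cost = 16.5%.
Mortgage bonds: weight = 238/1741 = 0.1367; after-tax cost = 9.15% × (1 − 26.9%) = 6.6887%.
Subordinated notes: weight = 342/1741 = 0.1964; after-tax cost = 5.4% × (1 − 26.9%) = 3.9474%.
Revolver drawn: weight = 193/1741 = 0.1109; after-tax cost = 8.26% × (1 − 26.9%) = 6.0381%.
WACC = 0.5560 × 16.5000% + 0.1367 × 6.6887% + 0.1964 × 3.9474% + 0.1109 × 6.0381% = 11.5332%.

11.53%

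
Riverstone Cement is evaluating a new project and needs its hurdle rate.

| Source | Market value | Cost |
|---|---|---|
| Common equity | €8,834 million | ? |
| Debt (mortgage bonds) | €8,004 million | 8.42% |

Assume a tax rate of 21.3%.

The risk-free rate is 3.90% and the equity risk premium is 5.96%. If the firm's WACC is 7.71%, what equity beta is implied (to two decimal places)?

Total capital V = 8834 + 8004 = 16838.
Equity weight = 8834/16838 = 0.5246.
Mortgage bonds weight = 8004/16838 = 0.4754.
Debt contribution = 0.4754 × 8.42% × (1 − 21.3%) = 3.1499%.
Required equity contribution = 7.71% − 3.1499% = 4.5601%  ⇒  Re = 8.6917%.
CAPM: 8.6917% = 3.9% + β × 5.96%  ⇒  β = 0.8040.

0.80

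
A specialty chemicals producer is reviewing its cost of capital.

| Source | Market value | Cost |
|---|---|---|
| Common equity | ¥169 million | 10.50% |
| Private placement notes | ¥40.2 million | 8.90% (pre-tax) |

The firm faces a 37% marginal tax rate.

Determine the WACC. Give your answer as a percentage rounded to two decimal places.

Total capital V = 169 + 40.2 = 209.2.
Equity: weight = 169/209.2 = 0.8078; cost = 10.5%.
Private placement notes: weight = 40.2/209.2 = 0.1922; after-tax cost = 8.9% × (1 − 37%) = 5.6070%.
WACC = 0.8078 × 10.5000% + 0.1922 × 5.6070% = 9.5598%.

9.56%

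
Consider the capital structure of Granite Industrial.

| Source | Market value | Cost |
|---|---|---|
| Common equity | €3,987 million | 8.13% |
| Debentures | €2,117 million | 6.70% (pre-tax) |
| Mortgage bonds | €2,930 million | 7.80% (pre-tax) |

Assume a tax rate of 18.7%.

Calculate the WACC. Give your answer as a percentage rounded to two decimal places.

Total capital V = 3987 + 2117 + 2930 = 9034.
Equity: weight = 3987/9034 = 0.4413; cost = 8.13%.
Debentures: weight = 2117/9034 = 0.2343; after-tax cost = 6.7% × (1 − 18.7%) = 5.4471%.
Mortgage bonds: weight = 2930/9034 = 0.3243; after-tax cost = 7.8% × (1 − 18.7%) = 6.3414%.
WACC = 0.4413 × 8.1300% + 0.2343 × 5.4471% + 0.3243 × 6.3414% = 6.9212%.

6.92%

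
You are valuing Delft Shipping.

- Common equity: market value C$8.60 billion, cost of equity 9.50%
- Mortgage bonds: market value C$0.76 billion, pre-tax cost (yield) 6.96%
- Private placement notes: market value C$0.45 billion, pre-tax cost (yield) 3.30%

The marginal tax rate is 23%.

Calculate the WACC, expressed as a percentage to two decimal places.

Total capital V = 8.6 + 0.76 + 0.45 = 9.81.
Equity: weight = 8.6/9.81 = 0.8767; cost = 9.5%.
Mortgage bonds: weight = 0.76/9.81 = 0.0775; after-tax cost = 6.96% × (1 − 23%) = 5.3592%.
Private placement notes: weight = 0.45/9.81 = 0.0459; after-tax cost = 3.3% × (1 − 23%) = 2.5410%.
WACC = 0.8767 × 9.5000% + 0.0775 × 5.3592% + 0.0459 × 2.5410% = 8.8600%.

8.86%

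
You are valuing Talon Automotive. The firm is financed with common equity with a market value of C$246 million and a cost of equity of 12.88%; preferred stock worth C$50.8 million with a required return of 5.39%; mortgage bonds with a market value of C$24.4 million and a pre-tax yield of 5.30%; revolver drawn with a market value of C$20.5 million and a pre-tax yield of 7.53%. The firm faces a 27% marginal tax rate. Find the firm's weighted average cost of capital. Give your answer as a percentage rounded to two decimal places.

Total capital V = 246 + 50.8 + 24.4 + 20.5 = 341.7.
Equity: weight = 246/341.7 = 0.7199; cost = 12.88%.
Preferred: weight = 50.8/341.7 = 0.1487; cost = 5.39%.
Mortgage bonds: weight = 24.4/341.7 = 0.0714; after-tax cost = 5.3% × (1 − 27%) = 3.8690%.
Revolver drawn: weight = 20.5/341.7 = 0.0600; after-tax cost = 7.53% × (1 − 27%) = 5.4969%.
WACC = 0.7199 × 12.8800% + 0.1487 × 5.3900% + 0.0714 × 3.8690% + 0.0600 × 5.4969% = 10.6801%.

10.68%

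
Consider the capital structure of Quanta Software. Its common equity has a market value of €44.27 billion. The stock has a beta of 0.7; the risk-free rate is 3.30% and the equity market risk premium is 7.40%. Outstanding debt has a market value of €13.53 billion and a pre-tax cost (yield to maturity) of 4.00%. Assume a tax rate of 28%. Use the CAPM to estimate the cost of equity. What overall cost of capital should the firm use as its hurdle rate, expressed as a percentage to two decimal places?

Cost of equity via CAPM: Re = 3.3% + 0.7 × 7.4% = 8.4800%.
Total capital V = 44.27 + 13.53 = 57.8.
Equity: weight = 44.27/57.8 = 0.7659; cost = 8.48%.
Debt: weight = 13.53/57.8 = 0.2341; after-tax cost = 4% × (1 − 28%) = 2.8800%.
WACC = 0.7659 × 8.4800% + 0.2341 × 2.8800% = 7.1691%.

7.17%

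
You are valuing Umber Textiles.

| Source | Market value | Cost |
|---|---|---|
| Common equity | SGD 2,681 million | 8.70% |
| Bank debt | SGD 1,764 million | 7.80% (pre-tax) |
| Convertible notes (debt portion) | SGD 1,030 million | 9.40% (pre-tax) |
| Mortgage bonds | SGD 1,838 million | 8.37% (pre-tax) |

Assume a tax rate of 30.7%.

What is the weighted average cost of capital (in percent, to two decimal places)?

Total capital V = 2681 + 1764 + 1030 + 1838 = 7313.
Equity: weight = 2681/7313 = 0.3666; cost = 8.7%.
Bank debt: weight = 1764/7313 = 0.2412; after-tax cost = 7.8% × (1 − 30.7%) = 5.4054%.
Convertible notes (debt portion): weight = 1030/7313 = 0.1408; after-tax cost = 9.4% × (1 − 30.7%) = 6.5142%.
Mortgage bonds: weight = 1838/7313 = 0.2513; after-tax cost = 8.37% × (1 − 30.7%) = 5.8004%.
WACC = 0.3666 × 8.7000% + 0.2412 × 5.4054% + 0.1408 × 6.5142% + 0.2513 × 5.8004% = 6.8687%.

6.87%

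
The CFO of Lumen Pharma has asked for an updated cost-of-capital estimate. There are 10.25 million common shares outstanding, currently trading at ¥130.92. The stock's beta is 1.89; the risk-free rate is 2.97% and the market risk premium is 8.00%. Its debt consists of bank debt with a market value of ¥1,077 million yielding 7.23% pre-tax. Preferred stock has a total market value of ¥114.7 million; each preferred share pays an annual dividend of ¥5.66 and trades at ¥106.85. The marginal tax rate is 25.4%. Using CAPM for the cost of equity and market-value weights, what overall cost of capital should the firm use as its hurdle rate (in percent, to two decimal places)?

Cost of equity via CAPM: Re = 2.97% + 1.89 × 8.0% = 18.0900%.
Cost of preferred: Rp = 5.66 / 106.85 = 5.2971%.
Market value of equity E = 130.92 × 10.25m = 1341.93m.
Total capital V = 1341.93 + 114.7 + 1077 = 2533.63.
Equity: weight = 1341.93/2533.63 = 0.5296; cost = 18.09%.
Preferred: weight = 114.7/2533.63 = 0.0453; cost = 5.2971%.
Bank debt: weight = 1077/2533.63 = 0.4251; after-tax cost = 7.23% × (1 − 25.4%) = 5.3936%.
WACC = 0.5296 × 18.0900% + 0.0453 × 5.2971% + 0.4251 × 5.3936% = 12.1138%.

12.11%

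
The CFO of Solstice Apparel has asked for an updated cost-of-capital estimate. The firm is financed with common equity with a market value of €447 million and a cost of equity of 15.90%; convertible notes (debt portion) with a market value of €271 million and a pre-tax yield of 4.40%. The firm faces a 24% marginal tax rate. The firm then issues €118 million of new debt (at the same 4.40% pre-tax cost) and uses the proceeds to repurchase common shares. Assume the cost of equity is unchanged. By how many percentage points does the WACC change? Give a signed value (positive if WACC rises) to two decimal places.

-2.06 pp

Current WACC:
Total capital V = 447 + 271 = 718.
Equity: weight = 447/718 = 0.6226; cost = 15.9%.
Convertible notes (debt portion): weight = 271/718 = 0.3774; after-tax cost = 4.4% × (1 − 24%) = 3.3440%.
WACC = 0.6226 × 15.9000% + 0.3774 × 3.3440% = 11.1609%.
After the change:
Total capital V = 329 + 389 = 718.
Equity: weight = 329/718 = 0.4582; cost = 15.9%.
Convertible notes (debt portion): weight = 389/718 = 0.5418; after-tax cost = 4.4% × (1 − 24%) = 3.3440%.
WACC = 0.4582 × 15.9000% + 0.5418 × 3.3440% = 9.0974%.
Change in WACC = 9.0974% − 11.1609% = -2.0635 pp.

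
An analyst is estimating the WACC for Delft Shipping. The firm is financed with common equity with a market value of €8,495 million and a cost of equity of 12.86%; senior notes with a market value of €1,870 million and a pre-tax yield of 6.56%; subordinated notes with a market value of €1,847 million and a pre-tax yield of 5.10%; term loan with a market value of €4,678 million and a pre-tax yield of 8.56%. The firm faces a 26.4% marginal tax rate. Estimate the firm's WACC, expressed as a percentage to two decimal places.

Total capital V = 8495 + 1870 + 1847 + 4678 = 16890.
Equity: weight = 8495/16890 = 0.5030; cost = 12.86%.
Senior notes: weight = 1870/16890 = 0.1107; after-tax cost = 6.56% × (1 − 26.4%) = 4.8282%.
Subordinated notes: weight = 1847/16890 = 0.1094; after-tax cost = 5.1% × (1 − 26.4%) = 3.7536%.
Term loan: weight = 4678/16890 = 0.2770; after-tax cost = 8.56% × (1 − 26.4%) = 6.3002%.
WACC = 0.5030 × 12.8600% + 0.1107 × 4.8282% + 0.1094 × 3.7536% + 0.2770 × 6.3002% = 9.1580%.

9.16%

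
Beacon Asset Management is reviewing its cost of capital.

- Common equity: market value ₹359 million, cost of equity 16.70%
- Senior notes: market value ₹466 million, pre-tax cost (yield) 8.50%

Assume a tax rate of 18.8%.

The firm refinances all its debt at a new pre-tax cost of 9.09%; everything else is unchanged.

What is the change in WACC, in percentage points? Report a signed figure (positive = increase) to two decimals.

+0.27 pp

Current WACC:
Total capital V = 359 + 466 = 825.
Equity: weight = 359/825 = 0.4352; cost = 16.7%.
Senior notes: weight = 466/825 = 0.5648; after-tax cost = 8.5% × (1 − 18.8%) = 6.9020%.
WACC = 0.4352 × 16.7000% + 0.5648 × 6.9020% = 11.1656%.
After the change:
Total capital V = 359 + 466 = 825.
Equity: weight = 359/825 = 0.4352; cost = 16.7%.
Senior notes: weight = 466/825 = 0.5648; after-tax cost = 9.09% × (1 − 18.8%) = 7.3811%.
WACC = 0.4352 × 16.7000% + 0.5648 × 7.3811% = 11.4362%.
Change in WACC = 11.4362% − 11.1656% = 0.2706 pp.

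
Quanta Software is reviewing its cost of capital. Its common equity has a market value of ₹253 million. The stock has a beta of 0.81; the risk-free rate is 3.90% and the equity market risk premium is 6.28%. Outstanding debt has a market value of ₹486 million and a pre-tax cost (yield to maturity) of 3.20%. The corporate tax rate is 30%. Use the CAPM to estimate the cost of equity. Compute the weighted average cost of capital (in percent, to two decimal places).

Cost of equity via CAPM: Re = 3.9% + 0.81 × 6.28% = 8.9868%.
Total capital V = 253 + 486 = 739.
Equity: weight = 253/739 = 0.3424; cost = 8.9868%.
Debt: weight = 486/739 = 0.6576; after-tax cost = 3.2% × (1 − 30%) = 2.2400%.
WACC = 0.3424 × 8.9868% + 0.6576 × 2.2400% = 4.5498%.

4.55%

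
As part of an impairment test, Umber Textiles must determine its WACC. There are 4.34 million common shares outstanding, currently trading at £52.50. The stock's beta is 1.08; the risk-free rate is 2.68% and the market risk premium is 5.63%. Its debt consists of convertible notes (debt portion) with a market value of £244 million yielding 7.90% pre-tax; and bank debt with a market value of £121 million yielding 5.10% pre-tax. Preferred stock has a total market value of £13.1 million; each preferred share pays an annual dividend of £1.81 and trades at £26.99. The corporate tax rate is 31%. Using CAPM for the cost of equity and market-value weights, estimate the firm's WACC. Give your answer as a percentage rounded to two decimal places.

6.34%

Cost of equity via CAPM: Re = 2.68% + 1.08 × 5.63% = 8.7604%.
Cost of preferred: Rp = 1.81 / 26.99 = 6.7062%.
Market value of equity E = 52.5 × 4.34m = 227.85m.
Total capital V = 227.85 + 13.1 + 244 + 121 = 605.95.
Equity: weight = 227.85/605.95 = 0.3760; cost = 8.7604%.
Preferred: weight = 13.1/605.95 = 0.0216; cost = 6.7062%.
Convertible notes (debt portion): weight = 244/605.95 = 0.4027; after-tax cost = 7.9% × (1 − 31%) = 5.4510%.
Bank debt: weight = 121/605.95 = 0.1997; after-tax cost = 5.1% × (1 − 31%) = 3.5190%.
WACC = 0.3760 × 8.7604% + 0.0216 × 6.7062% + 0.4027 × 5.4510% + 0.1997 × 3.5190% = 6.3367%.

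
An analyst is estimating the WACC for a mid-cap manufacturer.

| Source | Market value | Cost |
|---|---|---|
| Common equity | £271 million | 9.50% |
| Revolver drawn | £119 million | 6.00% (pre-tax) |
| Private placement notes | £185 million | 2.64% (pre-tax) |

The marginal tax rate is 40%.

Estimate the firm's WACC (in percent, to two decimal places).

5.73%

Total capital V = 271 + 119 + 185 = 575.
Equity: weight = 271/575 = 0.4713; cost = 9.5%.
Revolver drawn: weight = 119/575 = 0.2070; after-tax cost = 6% × (1 − 40%) = 3.6000%.
Private placement notes: weight = 185/575 = 0.3217; after-tax cost = 2.64% × (1 − 40%) = 1.5840%.
WACC = 0.4713 × 9.5000% + 0.2070 × 3.6000% + 0.3217 × 1.5840% = 5.7321%.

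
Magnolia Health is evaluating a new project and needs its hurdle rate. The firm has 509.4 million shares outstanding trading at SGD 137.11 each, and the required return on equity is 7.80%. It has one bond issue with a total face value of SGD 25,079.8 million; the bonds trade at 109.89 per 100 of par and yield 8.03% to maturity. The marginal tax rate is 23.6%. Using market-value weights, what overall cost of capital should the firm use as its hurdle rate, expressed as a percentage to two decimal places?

Market value of equity E = 137.11 × 509.4m = 69843.834m. Market value of debt D = 25079.8m × 109.89/100 = 27560.19222m.
Total capital V = 69843.834 + 27560.19222 = 97404.02622.
Equity: weight = 69843.834/97404.02622 = 0.7171; cost = 7.8%.
Bonds outstanding: weight = 27560.19222/97404.02622 = 0.2829; after-tax cost = 8.03% × (1 − 23.6%) = 6.1349%.
WACC = 0.7171 × 7.8000% + 0.2829 × 6.1349% = 7.3289%.

7.33%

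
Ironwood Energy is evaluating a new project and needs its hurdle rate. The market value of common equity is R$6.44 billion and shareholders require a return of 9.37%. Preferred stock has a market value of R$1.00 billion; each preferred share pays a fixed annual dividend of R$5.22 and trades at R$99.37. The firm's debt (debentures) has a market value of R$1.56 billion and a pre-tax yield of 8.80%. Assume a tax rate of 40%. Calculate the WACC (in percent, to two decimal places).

8.20%

Cost of preferred: Rp = 5.22 / 99.37 = 5.2531%.
Total capital V = 6.44 + 1 + 1.56 = 9.
Equity: weight = 6.44/9 = 0.7156; cost = 9.37%.
Preferred: weight = 1/9 = 0.1111; cost = 5.2531%.
Debentures: weight = 1.56/9 = 0.1733; after-tax cost = 8.8% × (1 − 40%) = 5.2800%.
WACC = 0.7156 × 9.3700% + 0.1111 × 5.2531% + 0.1733 × 5.2800% = 8.2036%.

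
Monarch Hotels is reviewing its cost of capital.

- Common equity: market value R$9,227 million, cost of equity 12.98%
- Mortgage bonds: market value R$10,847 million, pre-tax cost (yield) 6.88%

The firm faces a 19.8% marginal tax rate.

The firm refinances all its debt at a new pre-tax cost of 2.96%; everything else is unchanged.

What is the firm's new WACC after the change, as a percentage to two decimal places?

7.25%

After the change:
Total capital V = 9227 + 10847 = 20074.
Equity: weight = 9227/20074 = 0.4596; cost = 12.98%.
Mortgage bonds: weight = 10847/20074 = 0.5404; after-tax cost = 2.96% × (1 − 19.8%) = 2.3739%.
WACC = 0.4596 × 12.9800% + 0.5404 × 2.3739% = 7.2490%.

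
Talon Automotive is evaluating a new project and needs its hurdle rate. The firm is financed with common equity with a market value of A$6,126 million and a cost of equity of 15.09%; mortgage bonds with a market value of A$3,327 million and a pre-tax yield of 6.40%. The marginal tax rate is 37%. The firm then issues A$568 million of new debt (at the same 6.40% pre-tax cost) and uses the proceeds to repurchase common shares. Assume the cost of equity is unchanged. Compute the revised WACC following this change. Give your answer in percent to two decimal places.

10.53%

After the change:
Total capital V = 5558 + 3895 = 9453.
Equity: weight = 5558/9453 = 0.5880; cost = 15.09%.
Mortgage bonds: weight = 3895/9453 = 0.4120; after-tax cost = 6.4% × (1 − 37%) = 4.0320%.
WACC = 0.5880 × 15.0900% + 0.4120 × 4.0320% = 10.5337%.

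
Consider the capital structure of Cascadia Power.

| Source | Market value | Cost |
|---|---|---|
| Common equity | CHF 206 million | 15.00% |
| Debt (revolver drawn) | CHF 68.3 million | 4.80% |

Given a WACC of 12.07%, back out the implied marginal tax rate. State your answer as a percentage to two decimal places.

32.65%

Total capital V = 206 + 68.3 = 274.3.
Equity weight = 206/274.3 = 0.7510.
Revolver drawn weight = 68.3/274.3 = 0.2490.
Equity contribution = 0.7510 × 15% = 11.2650%.
Debt contribution must be 12.07% − 11.2650% = 0.8050%.
0.2490 × 4.8% × (1 − T) = 0.8050%  ⇒  (1 − T) = 0.6735.
T = 32.6498%.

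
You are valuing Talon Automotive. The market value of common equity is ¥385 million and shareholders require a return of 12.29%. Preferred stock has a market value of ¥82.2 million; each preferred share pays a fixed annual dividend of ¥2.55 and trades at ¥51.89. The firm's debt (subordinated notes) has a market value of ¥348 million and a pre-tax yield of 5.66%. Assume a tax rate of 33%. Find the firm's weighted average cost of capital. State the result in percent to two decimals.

Cost of preferred: Rp = 2.55 / 51.89 = 4.9142%.
Total capital V = 385 + 82.2 + 348 = 815.2.
Equity: weight = 385/815.2 = 0.4723; cost = 12.29%.
Preferred: weight = 82.2/815.2 = 0.1008; cost = 4.9142%.
Subordinated notes: weight = 348/815.2 = 0.4269; after-tax cost = 5.66% × (1 − 33%) = 3.7922%.
WACC = 0.4723 × 12.2900% + 0.1008 × 4.9142% + 0.4269 × 3.7922% = 7.9186%.

7.92%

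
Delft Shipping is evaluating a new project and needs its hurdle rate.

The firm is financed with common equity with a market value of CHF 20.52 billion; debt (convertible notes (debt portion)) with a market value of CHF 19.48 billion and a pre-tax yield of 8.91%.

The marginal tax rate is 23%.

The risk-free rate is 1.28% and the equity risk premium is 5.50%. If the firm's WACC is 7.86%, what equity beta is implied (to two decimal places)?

1.37

Total capital V = 20.52 + 19.48 = 40.
Equity weight = 20.52/40 = 0.5130.
Convertible notes (debt portion) weight = 19.48/40 = 0.4870.
Debt contribution = 0.4870 × 8.91% × (1 − 23%) = 3.3412%.
Required equity contribution = 7.86% − 3.3412% = 4.5188%  ⇒  Re = 8.8087%.
CAPM: 8.8087% = 1.28% + β × 5.5%  ⇒  β = 1.3688.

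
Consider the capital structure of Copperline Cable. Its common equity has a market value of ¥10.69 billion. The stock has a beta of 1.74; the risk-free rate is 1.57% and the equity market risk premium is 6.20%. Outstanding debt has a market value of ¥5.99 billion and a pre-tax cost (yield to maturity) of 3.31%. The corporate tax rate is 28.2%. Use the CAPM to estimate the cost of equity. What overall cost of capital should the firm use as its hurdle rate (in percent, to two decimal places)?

8.77%

Cost of equity via CAPM: Re = 1.57% + 1.74 × 6.2% = 12.3580%.
Total capital V = 10.69 + 5.99 = 16.68.
Equity: weight = 10.69/16.68 = 0.6409; cost = 12.358%.
Debt: weight = 5.99/16.68 = 0.3591; after-tax cost = 3.31% × (1 − 28.2%) = 2.3766%.
WACC = 0.6409 × 12.3580% + 0.3591 × 2.3766% = 8.7735%.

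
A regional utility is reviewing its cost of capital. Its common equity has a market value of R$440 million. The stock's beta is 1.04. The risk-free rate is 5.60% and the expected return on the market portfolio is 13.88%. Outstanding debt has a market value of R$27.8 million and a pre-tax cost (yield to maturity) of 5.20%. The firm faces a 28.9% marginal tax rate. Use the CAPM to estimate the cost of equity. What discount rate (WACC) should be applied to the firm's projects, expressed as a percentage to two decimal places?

Market risk premium = 13.88% − 5.6% = 8.28%.
Cost of equity via CAPM: Re = 5.6% + 1.04 × 8.28% = 14.2112%.
Total capital V = 440 + 27.8 = 467.8.
Equity: weight = 440/467.8 = 0.9406; cost = 14.2112%.
Debt: weight = 27.8/467.8 = 0.0594; after-tax cost = 5.2% × (1 − 28.9%) = 3.6972%.
WACC = 0.9406 × 14.2112% + 0.0594 × 3.6972% = 13.5864%.

13.59%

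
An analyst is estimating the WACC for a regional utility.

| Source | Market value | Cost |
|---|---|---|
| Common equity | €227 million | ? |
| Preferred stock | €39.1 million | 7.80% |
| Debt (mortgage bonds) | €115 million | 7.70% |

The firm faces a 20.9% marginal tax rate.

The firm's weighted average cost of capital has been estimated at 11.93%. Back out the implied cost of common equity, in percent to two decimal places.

15.60%

Total capital V = 227 + 39.1 + 115 = 381.1.
Equity weight = 227/381.1 = 0.5956.
Preferred weight = 39.1/381.1 = 0.1026.
Mortgage bonds weight = 115/381.1 = 0.3018.
Debt contribution = 0.3018 × 7.7% × (1 − 20.9%) = 1.8379%.
Preferred contribution = 0.1026 × 7.8% = 0.8003%.
Required equity contribution = 11.93% − 2.6382% = 9.2918%.
Re = 9.2918% / 0.5956 = 15.5996%.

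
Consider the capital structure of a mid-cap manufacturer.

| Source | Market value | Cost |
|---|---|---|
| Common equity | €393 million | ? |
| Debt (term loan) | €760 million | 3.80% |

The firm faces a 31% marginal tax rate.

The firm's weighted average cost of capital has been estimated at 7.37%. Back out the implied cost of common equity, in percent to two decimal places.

16.55%

Total capital V = 393 + 760 = 1153.
Equity weight = 393/1153 = 0.3408.
Term loan weight = 760/1153 = 0.6592.
Debt contribution = 0.6592 × 3.8% × (1 − 31%) = 1.7283%.
Required equity contribution = 7.37% − 1.7283% = 5.6417%.
Re = 5.6417% / 0.3408 = 16.5519%.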